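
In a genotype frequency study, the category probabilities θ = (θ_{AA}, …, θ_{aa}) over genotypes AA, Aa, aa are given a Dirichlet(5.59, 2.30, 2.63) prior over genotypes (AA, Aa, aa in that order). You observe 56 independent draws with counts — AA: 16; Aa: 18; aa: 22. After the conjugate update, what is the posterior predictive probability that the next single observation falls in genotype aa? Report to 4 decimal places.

The Dirichlet prior is conjugate to the Multinomial likelihood: each posterior αⱼ = prior αⱼ + observed count nⱼ.
Posterior concentration: (21.59, 20.30, 24.63), total = 66.52.
P(next = aa | data) = α_{aa}/Σα = 0.3703.

0.3703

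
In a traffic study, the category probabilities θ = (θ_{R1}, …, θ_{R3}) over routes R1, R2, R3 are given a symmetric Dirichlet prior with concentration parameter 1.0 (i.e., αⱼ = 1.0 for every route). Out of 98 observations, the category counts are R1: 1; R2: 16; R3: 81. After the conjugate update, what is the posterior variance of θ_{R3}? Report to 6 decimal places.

0.001497

The Dirichlet prior is conjugate to the Multinomial likelihood: each posterior αⱼ = prior αⱼ + observed count nⱼ.
Posterior concentration: (2.0, 17.0, 82.0), total = 101.0.
Var[θ_j] = α_j(Σα−α_j)/((Σα)²(Σα+1)) = 82.0·19.0/(101.0²·102.0) = 0.001497.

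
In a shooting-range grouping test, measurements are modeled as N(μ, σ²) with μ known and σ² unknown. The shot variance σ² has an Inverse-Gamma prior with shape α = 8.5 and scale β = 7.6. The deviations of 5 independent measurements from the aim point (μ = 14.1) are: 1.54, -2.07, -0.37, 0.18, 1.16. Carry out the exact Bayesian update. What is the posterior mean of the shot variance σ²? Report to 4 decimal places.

1.1686

With known mean μ and an Inverse-Gamma(α, β) prior on σ², the Normal likelihood is conjugate: posterior is Inv-Gamma(α + n/2, β + Σ(xᵢ−μ)²/2).
Σ(xᵢ−μ)² = (1.54)² + (-2.07)² + (-0.37)² + (0.18)² + (1.16)² = 8.1714.
Posterior: Inv-Gamma(8.5 + 5/2, 7.6 + 8.1714/2) = Inv-Gamma(11.00, 11.68570).
E[σ²|data] = β/(α−1) = 11.68570/10.00 = 1.1686.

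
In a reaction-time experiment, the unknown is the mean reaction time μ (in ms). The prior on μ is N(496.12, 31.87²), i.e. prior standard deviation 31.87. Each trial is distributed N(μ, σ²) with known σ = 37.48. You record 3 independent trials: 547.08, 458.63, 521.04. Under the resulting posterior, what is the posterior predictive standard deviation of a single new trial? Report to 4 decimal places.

For Normal data with known variance σ², a Normal(μ₀, σ₀²) prior on μ is conjugate. Posterior precision = 1/σ₀² + n/σ²; posterior mean is the precision-weighted average of μ₀ and x̄.
σ₀² = 31.87² = 1015.6969, σ² = 37.48² = 1404.7504; σ² + n·σ₀² = 1404.7504 + 3·1015.6969 = 4451.8411.
Posterior precision = 1/σ₀² + n/σ² = 1/1015.6969 + 3/1404.7504 = (σ² + n·σ₀²)/(σ₀²σ²) = 4451.8411/(1015.6969·1404.7504); posterior variance σₙ² = σ₀²σ²/(σ² + n·σ₀²) = 1015.6969·1404.7504/4451.8411 = 320.496755.
Predictive variance for one new observation = σₙ² + σ² = 1015.6969·1404.7504/4451.8411 + 1404.7504 = σ²·(σ₀² + 4451.8411)/4451.8411 = 1404.7504·5467.538/4451.8411 = 1725.247155; SD = √(1404.7504·5467.538/4451.8411) = 41.5361.

41.5361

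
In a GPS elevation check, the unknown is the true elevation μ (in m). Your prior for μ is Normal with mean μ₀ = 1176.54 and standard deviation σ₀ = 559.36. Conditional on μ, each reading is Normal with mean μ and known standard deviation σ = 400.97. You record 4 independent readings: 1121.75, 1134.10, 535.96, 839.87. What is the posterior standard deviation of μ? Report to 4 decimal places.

188.7287

For Normal data with known variance σ², a Normal(μ₀, σ₀²) prior on μ is conjugate. Posterior precision = 1/σ₀² + n/σ²; posterior mean is the precision-weighted average of μ₀ and x̄.
σ₀² = 559.36² = 312883.6096, σ² = 400.97² = 160776.9409; σ² + n·σ₀² = 160776.9409 + 4·312883.6096 = 1412311.3793.
Posterior precision = 1/σ₀² + n/σ² = 1/312883.6096 + 4/160776.9409 = (σ² + n·σ₀²)/(σ₀²σ²) = 1412311.3793/(312883.6096·160776.9409); posterior variance σₙ² = σ₀²σ²/(σ² + n·σ₀²) = 312883.6096·160776.9409/1412311.3793 = 35618.540179.
Posterior SD = √σₙ² = √(312883.6096·160776.9409/1412311.3793) = 188.7287.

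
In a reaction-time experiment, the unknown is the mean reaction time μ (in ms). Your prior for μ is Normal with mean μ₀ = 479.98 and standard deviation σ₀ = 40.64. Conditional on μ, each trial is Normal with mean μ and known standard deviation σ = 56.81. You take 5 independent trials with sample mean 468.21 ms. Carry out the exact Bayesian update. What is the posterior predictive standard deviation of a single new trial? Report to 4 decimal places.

For Normal data with known variance σ², a Normal(μ₀, σ₀²) prior on μ is conjugate. Posterior precision = 1/σ₀² + n/σ²; posterior mean is the precision-weighted average of μ₀ and x̄.
σ₀² = 40.64² = 1651.6096, σ² = 56.81² = 3227.3761; σ² + n·σ₀² = 3227.3761 + 5·1651.6096 = 11485.4241.
Posterior precision = 1/σ₀² + n/σ² = 1/1651.6096 + 5/3227.3761 = (σ² + n·σ₀²)/(σ₀²σ²) = 11485.4241/(1651.6096·3227.3761); posterior variance σₙ² = σ₀²σ²/(σ² + n·σ₀²) = 1651.6096·3227.3761/11485.4241 = 464.098261.
Predictive variance for one new observation = σₙ² + σ² = 1651.6096·3227.3761/11485.4241 + 3227.3761 = σ²·(σ₀² + 11485.4241)/11485.4241 = 3227.3761·13137.0337/11485.4241 = 3691.474361; SD = √(3227.3761·13137.0337/11485.4241) = 60.7575.

60.7575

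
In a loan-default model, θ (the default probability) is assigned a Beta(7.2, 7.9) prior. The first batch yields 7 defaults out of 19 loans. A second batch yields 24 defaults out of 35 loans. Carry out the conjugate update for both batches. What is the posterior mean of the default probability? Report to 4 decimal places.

The Beta prior is conjugate to a Binomial/Bernoulli likelihood; the update adds successes to α and failures to β.
After batch 1: Beta(7.2+7, 7.9+12) = Beta(14.2, 19.9).
After batch 2: Beta(14.2+24, 19.9+11) = Beta(38.2, 30.9).
Posterior mean = α/(α+β) = 38.2/69.1 = 0.5528.

0.5528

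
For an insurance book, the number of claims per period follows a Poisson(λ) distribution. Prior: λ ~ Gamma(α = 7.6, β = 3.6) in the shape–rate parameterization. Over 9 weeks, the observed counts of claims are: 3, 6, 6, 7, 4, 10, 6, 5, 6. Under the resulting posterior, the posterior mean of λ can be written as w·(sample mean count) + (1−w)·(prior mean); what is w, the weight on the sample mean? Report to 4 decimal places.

0.7143

With a Gamma(shape α, rate β) prior, the Poisson likelihood is conjugate: the posterior is Gamma(α + ΣXᵢ, β + n).
Posterior mean = (α₀+S)/(β₀+n) = [n/(β₀+n)]·(S/n) + [β₀/(β₀+n)]·(α₀/β₀), so only n and β₀ enter the weight.
Weight on data w = n/(β₀+n) = 9/(3.6+9) = 9/12.6 = 0.7143.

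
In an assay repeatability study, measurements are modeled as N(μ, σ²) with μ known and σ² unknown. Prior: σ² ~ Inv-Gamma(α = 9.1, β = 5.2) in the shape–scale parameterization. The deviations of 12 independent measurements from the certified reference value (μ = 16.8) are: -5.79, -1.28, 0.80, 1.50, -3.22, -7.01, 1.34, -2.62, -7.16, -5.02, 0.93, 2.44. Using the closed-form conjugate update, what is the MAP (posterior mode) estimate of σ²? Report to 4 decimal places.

With known mean μ and an Inverse-Gamma(α, β) prior on σ², the Normal likelihood is conjugate: posterior is Inv-Gamma(α + n/2, β + Σ(xᵢ−μ)²/2).
Σ(xᵢ−μ)² = (-5.79)² + (-1.28)² + (0.80)² + (1.50)² + (-3.22)² + (-7.01)² + (1.34)² + (-2.62)² + (-7.16)² + (-5.02)² + (0.93)² + (2.44)² = 189.5055.
Posterior: Inv-Gamma(9.1 + 12/2, 5.2 + 189.5055/2) = Inv-Gamma(15.10, 99.95275).
Mode = β/(α+1) = 99.95275/16.10 = 6.2082.

6.2082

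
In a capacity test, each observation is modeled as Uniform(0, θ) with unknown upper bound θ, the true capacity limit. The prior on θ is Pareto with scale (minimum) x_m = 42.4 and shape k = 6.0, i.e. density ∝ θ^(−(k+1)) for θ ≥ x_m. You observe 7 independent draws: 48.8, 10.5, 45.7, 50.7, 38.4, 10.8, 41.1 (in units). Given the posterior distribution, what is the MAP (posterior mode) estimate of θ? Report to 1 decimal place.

50.7

A Pareto(scale x_m, shape k) prior on the upper bound θ of Uniform(0, θ) is conjugate: posterior is Pareto(max(x_m, max xᵢ), k + n).
Sample maximum = 50.7; prior scale x_m = 42.4 → posterior scale = max = 50.7.
Posterior shape = 6.0 + 7 = 13.0.
The Pareto density is decreasing on [x_m, ∞), so the mode is x_m = 50.7.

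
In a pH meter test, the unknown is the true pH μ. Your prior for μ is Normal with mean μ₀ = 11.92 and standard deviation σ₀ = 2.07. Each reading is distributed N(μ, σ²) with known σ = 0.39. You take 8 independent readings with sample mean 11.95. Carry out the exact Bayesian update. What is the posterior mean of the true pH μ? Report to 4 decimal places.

11.9499

For Normal data with known variance σ², a Normal(μ₀, σ₀²) prior on μ is conjugate. Posterior precision = 1/σ₀² + n/σ²; posterior mean is the precision-weighted average of μ₀ and x̄.
n·x̄ = 8·11.95 = 95.6.
σ₀² = 2.07² = 4.2849, σ² = 0.39² = 0.1521; σ² + n·σ₀² = 0.1521 + 8·4.2849 = 34.4313.
Posterior mean = (μ₀/σ₀² + n·x̄/σ²)/(1/σ₀² + n/σ²) = (σ²·μ₀ + σ₀²·n·x̄)/(σ² + n·σ₀²) = (0.1521·11.92 + 4.2849·95.6)/34.4313 = 411.449472/34.4313 = 11.9499.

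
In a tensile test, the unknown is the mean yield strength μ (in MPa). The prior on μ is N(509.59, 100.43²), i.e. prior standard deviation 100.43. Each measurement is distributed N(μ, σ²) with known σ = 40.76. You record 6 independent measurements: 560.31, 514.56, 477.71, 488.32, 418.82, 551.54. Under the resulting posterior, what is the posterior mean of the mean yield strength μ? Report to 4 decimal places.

For Normal data with known variance σ², a Normal(μ₀, σ₀²) prior on μ is conjugate. Posterior precision = 1/σ₀² + n/σ²; posterior mean is the precision-weighted average of μ₀ and x̄.
Σxᵢ = 560.31 + 514.56 + 477.71 + 488.32 + 418.82 + 551.54 = 3011.26, so n·x̄ = 3011.26.
σ₀² = 100.43² = 10086.1849, σ² = 40.76² = 1661.3776; σ² + n·σ₀² = 1661.3776 + 6·10086.1849 = 62178.487.
Posterior mean = (μ₀/σ₀² + n·x̄/σ²)/(1/σ₀² + n/σ²) = (σ²·μ₀ + σ₀²·n·x̄)/(σ² + n·σ₀²) = (1661.3776·509.59 + 10086.1849·3011.26)/62178.487 = 31218746.553158/62178.487 = 502.0828.

502.0828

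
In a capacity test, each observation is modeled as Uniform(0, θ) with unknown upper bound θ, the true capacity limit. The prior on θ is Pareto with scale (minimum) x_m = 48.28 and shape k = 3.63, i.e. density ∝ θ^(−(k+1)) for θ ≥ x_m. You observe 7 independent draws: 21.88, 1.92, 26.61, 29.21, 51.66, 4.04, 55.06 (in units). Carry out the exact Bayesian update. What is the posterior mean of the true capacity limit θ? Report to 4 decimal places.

60.7775

A Pareto(scale x_m, shape k) prior on the upper bound θ of Uniform(0, θ) is conjugate: posterior is Pareto(max(x_m, max xᵢ), k + n).
Sample maximum = 55.06; prior scale x_m = 48.28 → posterior scale = max = 55.06.
Posterior shape = 3.63 + 7 = 10.63.
E[θ|data] = k·x_m/(k−1) = 10.63·55.06/9.63 = 60.7775.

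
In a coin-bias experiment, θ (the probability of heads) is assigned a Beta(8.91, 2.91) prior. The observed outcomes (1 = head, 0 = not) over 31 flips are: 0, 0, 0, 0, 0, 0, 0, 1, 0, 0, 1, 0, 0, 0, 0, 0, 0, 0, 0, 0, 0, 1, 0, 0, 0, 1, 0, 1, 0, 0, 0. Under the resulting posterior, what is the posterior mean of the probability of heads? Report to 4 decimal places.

The Beta prior is conjugate to a Binomial/Bernoulli likelihood; the update adds successes to α and failures to β.
Posterior: Beta(α+k, β+n−k) = Beta(8.91+5, 2.91+26) = Beta(13.91, 28.91).
Posterior mean = α/(α+β) = 13.91/42.82 = 0.3248.

0.3248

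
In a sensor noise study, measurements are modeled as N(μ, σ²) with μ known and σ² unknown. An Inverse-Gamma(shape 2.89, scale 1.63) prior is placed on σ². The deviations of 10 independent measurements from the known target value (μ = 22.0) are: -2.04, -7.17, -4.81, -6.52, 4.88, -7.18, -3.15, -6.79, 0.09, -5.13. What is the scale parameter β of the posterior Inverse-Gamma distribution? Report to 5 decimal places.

With known mean μ and an Inverse-Gamma(α, β) prior on σ², the Normal likelihood is conjugate: posterior is Inv-Gamma(α + n/2, β + Σ(xᵢ−μ)²/2).
Σ(xᵢ−μ)² = (-2.04)² + (-7.17)² + (-4.81)² + (-6.52)² + (4.88)² + (-7.18)² + (-3.15)² + (-6.79)² + (0.09)² + (-5.13)² = 278.9354.
Posterior: Inv-Gamma(2.89 + 10/2, 1.63 + 278.9354/2) = Inv-Gamma(7.89, 141.09770).
Posterior β = 141.09770.

141.09770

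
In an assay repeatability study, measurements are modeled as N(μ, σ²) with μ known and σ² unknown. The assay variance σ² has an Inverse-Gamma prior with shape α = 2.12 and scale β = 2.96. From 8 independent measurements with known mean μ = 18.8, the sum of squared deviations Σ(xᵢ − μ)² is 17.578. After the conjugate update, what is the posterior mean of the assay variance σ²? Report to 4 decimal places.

2.2947

With known mean μ and an Inverse-Gamma(α, β) prior on σ², the Normal likelihood is conjugate: posterior is Inv-Gamma(α + n/2, β + Σ(xᵢ−μ)²/2).
Posterior: Inv-Gamma(2.12 + 8/2, 2.96 + 17.578/2) = Inv-Gamma(6.12, 11.7490).
E[σ²|data] = β/(α−1) = 11.7490/5.12 = 2.2947.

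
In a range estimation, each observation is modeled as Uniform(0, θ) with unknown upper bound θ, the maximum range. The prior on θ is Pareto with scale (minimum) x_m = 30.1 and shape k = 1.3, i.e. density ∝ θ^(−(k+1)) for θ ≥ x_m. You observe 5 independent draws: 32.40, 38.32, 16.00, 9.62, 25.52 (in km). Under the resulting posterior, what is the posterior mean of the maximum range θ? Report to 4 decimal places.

A Pareto(scale x_m, shape k) prior on the upper bound θ of Uniform(0, θ) is conjugate: posterior is Pareto(max(x_m, max xᵢ), k + n).
Sample maximum = 38.32; prior scale x_m = 30.1 → posterior scale = max = 38.32.
Posterior shape = 1.3 + 5 = 6.3.
E[θ|data] = k·x_m/(k−1) = 6.3·38.32/5.3 = 45.5502.

45.5502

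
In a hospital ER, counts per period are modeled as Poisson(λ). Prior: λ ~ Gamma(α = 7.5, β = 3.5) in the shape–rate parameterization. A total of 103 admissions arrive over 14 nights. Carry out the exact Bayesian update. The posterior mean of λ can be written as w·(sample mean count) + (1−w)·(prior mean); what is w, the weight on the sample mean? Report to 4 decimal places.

0.8000

With a Gamma(shape α, rate β) prior, the Poisson likelihood is conjugate: the posterior is Gamma(α + ΣXᵢ, β + n).
Posterior mean = (α₀+S)/(β₀+n) = [n/(β₀+n)]·(S/n) + [β₀/(β₀+n)]·(α₀/β₀), so only n and β₀ enter the weight.
Weight on data w = n/(β₀+n) = 14/(3.5+14) = 14/17.5 = 0.8000.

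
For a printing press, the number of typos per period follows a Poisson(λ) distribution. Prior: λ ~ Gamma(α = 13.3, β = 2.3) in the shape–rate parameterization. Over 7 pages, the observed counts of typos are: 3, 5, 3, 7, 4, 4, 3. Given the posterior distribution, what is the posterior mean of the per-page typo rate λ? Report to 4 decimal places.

4.5484

With a Gamma(shape α, rate β) prior, the Poisson likelihood is conjugate: the posterior is Gamma(α + ΣXᵢ, β + n).
Sum of counts S = 29 over n = 7 pages.
Posterior: Gamma(α+S, β+n) = Gamma(13.3+29, 2.3+7) = Gamma(42.3, 9.3).
Posterior mean = α/β = 42.3/9.3 = 4.5484.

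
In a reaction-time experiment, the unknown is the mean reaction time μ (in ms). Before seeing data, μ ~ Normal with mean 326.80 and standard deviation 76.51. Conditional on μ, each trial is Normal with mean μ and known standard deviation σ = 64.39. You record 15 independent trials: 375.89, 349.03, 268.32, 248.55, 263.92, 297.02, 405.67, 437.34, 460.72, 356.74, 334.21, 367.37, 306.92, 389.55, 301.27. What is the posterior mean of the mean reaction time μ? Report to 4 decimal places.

343.3849

For Normal data with known variance σ², a Normal(μ₀, σ₀²) prior on μ is conjugate. Posterior precision = 1/σ₀² + n/σ²; posterior mean is the precision-weighted average of μ₀ and x̄.
Σxᵢ = 375.89 + 349.03 + 268.32 + 248.55 + 263.92 + 297.02 + 405.67 + 437.34 + 460.72 + 356.74 + 334.21 + 367.37 + 306.92 + 389.55 + 301.27 = 5162.52, so n·x̄ = 5162.52.
σ₀² = 76.51² = 5853.7801, σ² = 64.39² = 4146.0721; σ² + n·σ₀² = 4146.0721 + 15·5853.7801 = 91952.7736.
Posterior mean = (μ₀/σ₀² + n·x̄/σ²)/(1/σ₀² + n/σ²) = (σ²·μ₀ + σ₀²·n·x̄)/(σ² + n·σ₀²) = (4146.0721·326.80 + 5853.7801·5162.52)/91952.7736 = 31575193.204132/91952.7736 = 343.3849.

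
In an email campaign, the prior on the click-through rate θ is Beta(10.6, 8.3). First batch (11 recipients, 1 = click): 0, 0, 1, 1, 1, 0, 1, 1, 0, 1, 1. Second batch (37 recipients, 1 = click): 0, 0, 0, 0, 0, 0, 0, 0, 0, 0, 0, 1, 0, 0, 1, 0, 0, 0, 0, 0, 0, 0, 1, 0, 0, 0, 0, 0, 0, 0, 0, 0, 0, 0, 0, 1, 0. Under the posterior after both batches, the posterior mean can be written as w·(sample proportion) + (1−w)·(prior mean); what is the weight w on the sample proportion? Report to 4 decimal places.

0.7175

The Beta prior is conjugate to a Binomial/Bernoulli likelihood; the update adds successes to α and failures to β.
Total number of recipients: n = 11 + 37 = 48.
Posterior mean = (α₀+k)/(α₀+β₀+n) = [n/(α₀+β₀+n)]·(k/n) + [(α₀+β₀)/(α₀+β₀+n)]·α₀/(α₀+β₀), so only n and the prior enter the weight.
The weight on the data is w = n/(α₀+β₀+n) = 48/(10.6+8.3+48) = 48/66.9 = 0.7175.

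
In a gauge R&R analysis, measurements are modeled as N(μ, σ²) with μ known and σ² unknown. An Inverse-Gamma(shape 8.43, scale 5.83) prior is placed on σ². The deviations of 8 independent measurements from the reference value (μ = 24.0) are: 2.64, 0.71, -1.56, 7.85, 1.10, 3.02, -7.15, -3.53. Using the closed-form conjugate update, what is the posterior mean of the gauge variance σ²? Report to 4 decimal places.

With known mean μ and an Inverse-Gamma(α, β) prior on σ², the Normal likelihood is conjugate: posterior is Inv-Gamma(α + n/2, β + Σ(xᵢ−μ)²/2).
Σ(xᵢ−μ)² = (2.64)² + (0.71)² + (-1.56)² + (7.85)² + (1.10)² + (3.02)² + (-7.15)² + (-3.53)² = 145.4436.
Posterior: Inv-Gamma(8.43 + 8/2, 5.83 + 145.4436/2) = Inv-Gamma(12.43, 78.55180).
E[σ²|data] = β/(α−1) = 78.55180/11.43 = 6.8724.

6.8724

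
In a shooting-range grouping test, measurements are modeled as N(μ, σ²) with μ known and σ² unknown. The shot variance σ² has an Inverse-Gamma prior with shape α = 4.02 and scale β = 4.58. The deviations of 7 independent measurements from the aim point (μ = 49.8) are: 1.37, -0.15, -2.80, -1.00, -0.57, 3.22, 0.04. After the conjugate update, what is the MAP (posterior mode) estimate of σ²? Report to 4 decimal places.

1.7954

With known mean μ and an Inverse-Gamma(α, β) prior on σ², the Normal likelihood is conjugate: posterior is Inv-Gamma(α + n/2, β + Σ(xᵢ−μ)²/2).
Σ(xᵢ−μ)² = (1.37)² + (-0.15)² + (-2.80)² + (-1.00)² + (-0.57)² + (3.22)² + (0.04)² = 21.4343.
Posterior: Inv-Gamma(4.02 + 7/2, 4.58 + 21.4343/2) = Inv-Gamma(7.52, 15.29715).
Mode = β/(α+1) = 15.29715/8.52 = 1.7954.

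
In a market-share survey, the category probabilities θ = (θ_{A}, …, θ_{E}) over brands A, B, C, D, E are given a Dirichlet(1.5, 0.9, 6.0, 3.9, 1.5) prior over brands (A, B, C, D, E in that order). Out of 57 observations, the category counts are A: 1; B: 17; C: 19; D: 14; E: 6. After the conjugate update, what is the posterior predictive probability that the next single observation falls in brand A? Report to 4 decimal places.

0.0353

The Dirichlet prior is conjugate to the Multinomial likelihood: each posterior αⱼ = prior αⱼ + observed count nⱼ.
Posterior concentration: (2.5, 17.9, 25.0, 17.9, 7.5), total = 70.8.
P(next = A | data) = α_{A}/Σα = 0.0353.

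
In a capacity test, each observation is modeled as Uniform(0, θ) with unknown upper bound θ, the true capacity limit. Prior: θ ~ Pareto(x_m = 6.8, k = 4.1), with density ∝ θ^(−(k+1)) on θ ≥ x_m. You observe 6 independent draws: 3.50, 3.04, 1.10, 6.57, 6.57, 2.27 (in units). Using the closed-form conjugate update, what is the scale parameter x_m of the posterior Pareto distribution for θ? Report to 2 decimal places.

A Pareto(scale x_m, shape k) prior on the upper bound θ of Uniform(0, θ) is conjugate: posterior is Pareto(max(x_m, max xᵢ), k + n).
Sample maximum = 6.57; prior scale x_m = 6.8 → posterior scale = max = 6.80.
Posterior shape = 4.1 + 6 = 10.1.
Posterior scale x_m = 6.80.

6.80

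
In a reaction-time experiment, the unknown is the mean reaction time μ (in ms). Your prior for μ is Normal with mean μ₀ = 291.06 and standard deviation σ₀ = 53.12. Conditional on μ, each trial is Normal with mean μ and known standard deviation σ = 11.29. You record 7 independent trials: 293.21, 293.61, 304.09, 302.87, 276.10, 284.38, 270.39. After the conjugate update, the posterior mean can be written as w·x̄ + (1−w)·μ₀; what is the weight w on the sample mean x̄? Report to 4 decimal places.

For Normal data with known variance σ², a Normal(μ₀, σ₀²) prior on μ is conjugate. Posterior precision = 1/σ₀² + n/σ²; posterior mean is the precision-weighted average of μ₀ and x̄.
σ₀² = 53.12² = 2821.7344, σ² = 11.29² = 127.4641. Prior precision 1/σ₀² = 1/2821.7344; data precision n/σ² = 7/127.4641.
w = (n/σ²)/(1/σ₀² + n/σ²) = n·σ₀²/(σ² + n·σ₀²) = 7·2821.7344/(127.4641 + 7·2821.7344) = 19752.1408/19879.6049 = 0.9936.

0.9936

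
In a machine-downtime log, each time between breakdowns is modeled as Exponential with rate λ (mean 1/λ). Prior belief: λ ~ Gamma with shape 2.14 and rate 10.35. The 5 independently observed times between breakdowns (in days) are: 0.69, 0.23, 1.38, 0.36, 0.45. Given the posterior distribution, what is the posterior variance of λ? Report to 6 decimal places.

With a Gamma(shape α, rate β) prior on the exponential rate λ, the posterior after n observations with total T = Σxᵢ is Gamma(α+n, β+T).
Sum of observations T = 3.11 days; n = 5.
Posterior: Gamma(2.14+5, 10.35+3.11) = Gamma(7.14, 13.46).
Var = α/β² = 0.039410.

0.039410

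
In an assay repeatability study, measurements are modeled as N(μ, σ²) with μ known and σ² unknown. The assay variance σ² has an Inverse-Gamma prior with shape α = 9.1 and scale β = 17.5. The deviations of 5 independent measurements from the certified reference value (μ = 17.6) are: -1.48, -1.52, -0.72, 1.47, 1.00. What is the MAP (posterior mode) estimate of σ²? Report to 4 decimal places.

1.7135

With known mean μ and an Inverse-Gamma(α, β) prior on σ², the Normal likelihood is conjugate: posterior is Inv-Gamma(α + n/2, β + Σ(xᵢ−μ)²/2).
Σ(xᵢ−μ)² = (-1.48)² + (-1.52)² + (-0.72)² + (1.47)² + (1.00)² = 8.1801.
Posterior: Inv-Gamma(9.1 + 5/2, 17.5 + 8.1801/2) = Inv-Gamma(11.60, 21.59005).
Mode = β/(α+1) = 21.59005/12.60 = 1.7135.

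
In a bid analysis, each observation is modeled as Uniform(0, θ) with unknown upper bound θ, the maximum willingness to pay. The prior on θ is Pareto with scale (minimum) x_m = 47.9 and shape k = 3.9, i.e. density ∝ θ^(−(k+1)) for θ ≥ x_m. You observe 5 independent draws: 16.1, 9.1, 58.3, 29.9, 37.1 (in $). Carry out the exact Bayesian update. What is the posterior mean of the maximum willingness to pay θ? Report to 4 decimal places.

65.6797

A Pareto(scale x_m, shape k) prior on the upper bound θ of Uniform(0, θ) is conjugate: posterior is Pareto(max(x_m, max xᵢ), k + n).
Sample maximum = 58.3; prior scale x_m = 47.9 → posterior scale = max = 58.3.
Posterior shape = 3.9 + 5 = 8.9.
E[θ|data] = k·x_m/(k−1) = 8.9·58.3/7.9 = 65.6797.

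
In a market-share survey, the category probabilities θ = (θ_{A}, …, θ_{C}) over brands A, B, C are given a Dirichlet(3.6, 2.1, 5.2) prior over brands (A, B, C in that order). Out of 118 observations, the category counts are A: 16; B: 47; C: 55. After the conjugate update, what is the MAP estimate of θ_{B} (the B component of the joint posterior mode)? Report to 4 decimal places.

The Dirichlet prior is conjugate to the Multinomial likelihood: each posterior αⱼ = prior αⱼ + observed count nⱼ.
Posterior concentration: (19.6, 49.1, 60.2), total = 128.9.
Joint mode component: (α_{B}−1)/(Σα−K) = 48.1/125.9 = 0.3820.

0.3820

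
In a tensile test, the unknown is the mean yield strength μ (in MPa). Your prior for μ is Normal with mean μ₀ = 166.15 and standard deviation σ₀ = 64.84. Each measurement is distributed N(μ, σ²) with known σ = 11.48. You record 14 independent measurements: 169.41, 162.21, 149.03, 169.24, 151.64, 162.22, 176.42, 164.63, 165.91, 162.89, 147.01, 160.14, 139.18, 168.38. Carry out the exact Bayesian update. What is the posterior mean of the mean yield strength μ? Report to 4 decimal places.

160.6060

For Normal data with known variance σ², a Normal(μ₀, σ₀²) prior on μ is conjugate. Posterior precision = 1/σ₀² + n/σ²; posterior mean is the precision-weighted average of μ₀ and x̄.
Σxᵢ = 169.41 + 162.21 + 149.03 + 169.24 + 151.64 + 162.22 + 176.42 + 164.63 + 165.91 + 162.89 + 147.01 + 160.14 + 139.18 + 168.38 = 2248.31, so n·x̄ = 2248.31.
σ₀² = 64.84² = 4204.2256, σ² = 11.48² = 131.7904; σ² + n·σ₀² = 131.7904 + 14·4204.2256 = 58990.9488.
Posterior mean = (μ₀/σ₀² + n·x̄/σ²)/(1/σ₀² + n/σ²) = (σ²·μ₀ + σ₀²·n·x̄)/(σ² + n·σ₀²) = (131.7904·166.15 + 4204.2256·2248.31)/58990.9488 = 9474299.433696/58990.9488 = 160.6060.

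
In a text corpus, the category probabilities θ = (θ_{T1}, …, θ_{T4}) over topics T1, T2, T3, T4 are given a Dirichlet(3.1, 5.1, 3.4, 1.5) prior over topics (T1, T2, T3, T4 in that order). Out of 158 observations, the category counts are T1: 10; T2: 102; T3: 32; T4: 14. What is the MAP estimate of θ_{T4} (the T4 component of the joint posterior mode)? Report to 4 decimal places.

The Dirichlet prior is conjugate to the Multinomial likelihood: each posterior αⱼ = prior αⱼ + observed count nⱼ.
Posterior concentration: (13.1, 107.1, 35.4, 15.5), total = 171.1.
Joint mode component: (α_{T4}−1)/(Σα−K) = 14.5/167.1 = 0.0868.

0.0868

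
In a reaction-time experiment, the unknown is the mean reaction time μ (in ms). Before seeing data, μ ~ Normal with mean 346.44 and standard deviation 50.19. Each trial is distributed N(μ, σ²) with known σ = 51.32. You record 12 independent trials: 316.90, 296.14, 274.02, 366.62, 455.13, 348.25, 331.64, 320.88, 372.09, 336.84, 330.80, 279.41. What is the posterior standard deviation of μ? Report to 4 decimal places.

14.2087

For Normal data with known variance σ², a Normal(μ₀, σ₀²) prior on μ is conjugate. Posterior precision = 1/σ₀² + n/σ²; posterior mean is the precision-weighted average of μ₀ and x̄.
σ₀² = 50.19² = 2519.0361, σ² = 51.32² = 2633.7424; σ² + n·σ₀² = 2633.7424 + 12·2519.0361 = 32862.1756.
Posterior precision = 1/σ₀² + n/σ² = 1/2519.0361 + 12/2633.7424 = (σ² + n·σ₀²)/(σ₀²σ²) = 32862.1756/(2519.0361·2633.7424); posterior variance σₙ² = σ₀²σ²/(σ² + n·σ₀²) = 2519.0361·2633.7424/32862.1756 = 201.888404.
Posterior SD = √σₙ² = √(2519.0361·2633.7424/32862.1756) = 14.2087.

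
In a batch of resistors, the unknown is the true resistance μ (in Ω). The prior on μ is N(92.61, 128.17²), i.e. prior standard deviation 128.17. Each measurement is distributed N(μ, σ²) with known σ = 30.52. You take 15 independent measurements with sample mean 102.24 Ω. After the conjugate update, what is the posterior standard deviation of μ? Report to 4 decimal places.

For Normal data with known variance σ², a Normal(μ₀, σ₀²) prior on μ is conjugate. Posterior precision = 1/σ₀² + n/σ²; posterior mean is the precision-weighted average of μ₀ and x̄.
σ₀² = 128.17² = 16427.5489, σ² = 30.52² = 931.4704; σ² + n·σ₀² = 931.4704 + 15·16427.5489 = 247344.7039.
Posterior precision = 1/σ₀² + n/σ² = 1/16427.5489 + 15/931.4704 = (σ² + n·σ₀²)/(σ₀²σ²) = 247344.7039/(16427.5489·931.4704); posterior variance σₙ² = σ₀²σ²/(σ² + n·σ₀²) = 16427.5489·931.4704/247344.7039 = 61.864173.
Posterior SD = √σₙ² = √(16427.5489·931.4704/247344.7039) = 7.8654.

7.8654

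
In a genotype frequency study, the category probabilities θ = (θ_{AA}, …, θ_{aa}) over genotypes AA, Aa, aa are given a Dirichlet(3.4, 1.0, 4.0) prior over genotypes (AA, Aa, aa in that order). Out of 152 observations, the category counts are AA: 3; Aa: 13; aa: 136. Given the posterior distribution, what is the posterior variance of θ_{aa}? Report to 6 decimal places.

0.000688

The Dirichlet prior is conjugate to the Multinomial likelihood: each posterior αⱼ = prior αⱼ + observed count nⱼ.
Posterior concentration: (6.4, 14.0, 140.0), total = 160.4.
Var[θ_j] = α_j(Σα−α_j)/((Σα)²(Σα+1)) = 140.0·20.4/(160.4²·161.4) = 0.000688.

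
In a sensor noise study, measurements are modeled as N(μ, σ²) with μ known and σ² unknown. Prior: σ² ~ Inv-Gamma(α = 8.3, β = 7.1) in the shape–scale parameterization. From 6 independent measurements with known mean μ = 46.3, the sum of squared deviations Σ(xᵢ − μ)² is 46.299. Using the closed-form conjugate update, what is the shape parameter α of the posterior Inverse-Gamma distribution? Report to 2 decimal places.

With known mean μ and an Inverse-Gamma(α, β) prior on σ², the Normal likelihood is conjugate: posterior is Inv-Gamma(α + n/2, β + Σ(xᵢ−μ)²/2).
Posterior: Inv-Gamma(8.3 + 6/2, 7.1 + 46.299/2) = Inv-Gamma(11.30, 30.2495).
Posterior α = 11.30.

11.30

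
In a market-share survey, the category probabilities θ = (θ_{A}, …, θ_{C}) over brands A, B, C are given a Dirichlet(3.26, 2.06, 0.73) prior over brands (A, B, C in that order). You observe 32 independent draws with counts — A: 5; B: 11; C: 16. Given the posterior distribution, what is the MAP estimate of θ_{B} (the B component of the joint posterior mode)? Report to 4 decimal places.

0.3441

The Dirichlet prior is conjugate to the Multinomial likelihood: each posterior αⱼ = prior αⱼ + observed count nⱼ.
Posterior concentration: (8.26, 13.06, 16.73), total = 38.05.
Joint mode component: (α_{B}−1)/(Σα−K) = 12.06/35.05 = 0.3441.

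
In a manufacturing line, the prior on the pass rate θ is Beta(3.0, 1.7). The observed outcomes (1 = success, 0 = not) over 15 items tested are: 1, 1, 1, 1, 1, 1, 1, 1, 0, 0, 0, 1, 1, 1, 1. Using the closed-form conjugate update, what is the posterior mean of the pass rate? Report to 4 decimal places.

0.7614

The Beta prior is conjugate to a Binomial/Bernoulli likelihood; the update adds successes to α and failures to β.
Posterior: Beta(α+k, β+n−k) = Beta(3.0+12, 1.7+3) = Beta(15.0, 4.7).
Posterior mean = α/(α+β) = 15.0/19.7 = 0.7614.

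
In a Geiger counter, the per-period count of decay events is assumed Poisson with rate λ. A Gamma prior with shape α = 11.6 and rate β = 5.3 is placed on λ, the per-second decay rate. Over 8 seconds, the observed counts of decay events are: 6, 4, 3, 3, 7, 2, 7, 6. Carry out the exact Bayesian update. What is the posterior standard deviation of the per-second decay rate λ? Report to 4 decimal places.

0.5295

With a Gamma(shape α, rate β) prior, the Poisson likelihood is conjugate: the posterior is Gamma(α + ΣXᵢ, β + n).
Sum of counts S = 38 over n = 8 seconds.
Posterior: Gamma(α+S, β+n) = Gamma(11.6+38, 5.3+8) = Gamma(49.6, 13.3).
SD = √α/β = √49.6/13.3 = 0.5295.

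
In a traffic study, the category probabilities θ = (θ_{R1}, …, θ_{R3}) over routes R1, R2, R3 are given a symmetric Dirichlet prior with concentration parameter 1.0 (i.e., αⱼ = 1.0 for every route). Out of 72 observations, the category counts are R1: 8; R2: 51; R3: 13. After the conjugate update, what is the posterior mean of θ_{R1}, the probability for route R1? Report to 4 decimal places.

0.1200

The Dirichlet prior is conjugate to the Multinomial likelihood: each posterior αⱼ = prior αⱼ + observed count nⱼ.
Posterior concentration: (9.0, 52.0, 14.0), total = 75.0.
E[θ_{R1}|data] = α_{R1}/Σα = 9.0/75.0 = 0.1200.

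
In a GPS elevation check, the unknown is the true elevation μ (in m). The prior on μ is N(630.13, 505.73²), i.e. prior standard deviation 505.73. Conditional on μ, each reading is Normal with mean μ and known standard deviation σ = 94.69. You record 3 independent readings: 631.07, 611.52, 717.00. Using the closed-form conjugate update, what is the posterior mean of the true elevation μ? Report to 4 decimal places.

For Normal data with known variance σ², a Normal(μ₀, σ₀²) prior on μ is conjugate. Posterior precision = 1/σ₀² + n/σ²; posterior mean is the precision-weighted average of μ₀ and x̄.
Σxᵢ = 631.07 + 611.52 + 717.00 = 1959.59, so n·x̄ = 1959.59.
σ₀² = 505.73² = 255762.8329, σ² = 94.69² = 8966.1961; σ² + n·σ₀² = 8966.1961 + 3·255762.8329 = 776254.6948.
Posterior mean = (μ₀/σ₀² + n·x̄/σ²)/(1/σ₀² + n/σ²) = (σ²·μ₀ + σ₀²·n·x̄)/(σ² + n·σ₀²) = (8966.1961·630.13 + 255762.8329·1959.59)/776254.6948 = 506840158.871004/776254.6948 = 652.9302.

652.9302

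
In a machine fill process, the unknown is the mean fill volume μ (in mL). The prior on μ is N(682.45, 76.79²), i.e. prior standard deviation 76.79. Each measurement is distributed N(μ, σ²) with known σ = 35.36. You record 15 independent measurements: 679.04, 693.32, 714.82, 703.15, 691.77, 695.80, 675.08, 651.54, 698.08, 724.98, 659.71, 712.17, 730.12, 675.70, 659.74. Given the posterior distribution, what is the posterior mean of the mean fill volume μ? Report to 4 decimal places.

For Normal data with known variance σ², a Normal(μ₀, σ₀²) prior on μ is conjugate. Posterior precision = 1/σ₀² + n/σ²; posterior mean is the precision-weighted average of μ₀ and x̄.
Σxᵢ = 679.04 + 693.32 + 714.82 + 703.15 + 691.77 + 695.80 + 675.08 + 651.54 + 698.08 + 724.98 + 659.71 + 712.17 + 730.12 + 675.70 + 659.74 = 10365.02, so n·x̄ = 10365.02.
σ₀² = 76.79² = 5896.7041, σ² = 35.36² = 1250.3296; σ² + n·σ₀² = 1250.3296 + 15·5896.7041 = 89700.8911.
Posterior mean = (μ₀/σ₀² + n·x̄/σ²)/(1/σ₀² + n/σ²) = (σ²·μ₀ + σ₀²·n·x̄)/(σ² + n·σ₀²) = (1250.3296·682.45 + 5896.7041·10365.02)/89700.8911 = 61972743.366102/89700.8911 = 690.8821.

690.8821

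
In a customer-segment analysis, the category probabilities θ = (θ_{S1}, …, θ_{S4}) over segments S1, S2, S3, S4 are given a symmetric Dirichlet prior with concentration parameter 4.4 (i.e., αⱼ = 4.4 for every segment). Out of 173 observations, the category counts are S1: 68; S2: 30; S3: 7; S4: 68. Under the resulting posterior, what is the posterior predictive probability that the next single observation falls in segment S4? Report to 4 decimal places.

The Dirichlet prior is conjugate to the Multinomial likelihood: each posterior αⱼ = prior αⱼ + observed count nⱼ.
Posterior concentration: (72.4, 34.4, 11.4, 72.4), total = 190.6.
P(next = S4 | data) = α_{S4}/Σα = 0.3799.

0.3799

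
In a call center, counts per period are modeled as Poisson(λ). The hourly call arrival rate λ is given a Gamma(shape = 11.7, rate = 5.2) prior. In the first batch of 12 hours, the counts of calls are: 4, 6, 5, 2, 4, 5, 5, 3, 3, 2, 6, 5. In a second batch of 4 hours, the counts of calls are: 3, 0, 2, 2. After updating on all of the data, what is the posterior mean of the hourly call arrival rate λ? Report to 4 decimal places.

3.2406

With a Gamma(shape α, rate β) prior, the Poisson likelihood is conjugate: the posterior is Gamma(α + ΣXᵢ, β + n).
Batch 1: sum of counts S = 50 over n = 12 hours.
After batch 1: Gamma(α+S, β+n) = Gamma(11.7+50, 5.2+12) = Gamma(61.7, 17.2).
Batch 2: sum of counts S = 7 over n = 4 hours.
After batch 2: Gamma(α+S, β+n) = Gamma(61.7+7, 17.2+4) = Gamma(68.7, 21.2).
Posterior mean = α/β = 68.7/21.2 = 3.2406.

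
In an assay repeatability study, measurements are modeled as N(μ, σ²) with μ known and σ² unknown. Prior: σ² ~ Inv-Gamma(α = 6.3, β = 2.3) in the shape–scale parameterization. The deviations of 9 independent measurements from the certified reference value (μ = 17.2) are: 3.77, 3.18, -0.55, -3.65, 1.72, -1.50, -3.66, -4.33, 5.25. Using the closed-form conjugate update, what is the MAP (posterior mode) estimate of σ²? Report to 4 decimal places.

4.5536

With known mean μ and an Inverse-Gamma(α, β) prior on σ², the Normal likelihood is conjugate: posterior is Inv-Gamma(α + n/2, β + Σ(xᵢ−μ)²/2).
Σ(xᵢ−μ)² = (3.77)² + (3.18)² + (-0.55)² + (-3.65)² + (1.72)² + (-1.50)² + (-3.66)² + (-4.33)² + (5.25)² = 102.8657.
Posterior: Inv-Gamma(6.3 + 9/2, 2.3 + 102.8657/2) = Inv-Gamma(10.80, 53.73285).
Mode = β/(α+1) = 53.73285/11.80 = 4.5536.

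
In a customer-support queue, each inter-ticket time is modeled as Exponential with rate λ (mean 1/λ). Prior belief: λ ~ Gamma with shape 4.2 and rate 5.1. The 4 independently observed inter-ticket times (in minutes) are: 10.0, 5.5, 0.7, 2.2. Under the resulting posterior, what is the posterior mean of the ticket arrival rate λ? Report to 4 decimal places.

0.3489

With a Gamma(shape α, rate β) prior on the exponential rate λ, the posterior after n observations with total T = Σxᵢ is Gamma(α+n, β+T).
Sum of observations T = 18.4 minutes; n = 4.
Posterior: Gamma(4.2+4, 5.1+18.4) = Gamma(8.2, 23.5).
Posterior mean of λ = α/β = 8.2/23.5 = 0.3489.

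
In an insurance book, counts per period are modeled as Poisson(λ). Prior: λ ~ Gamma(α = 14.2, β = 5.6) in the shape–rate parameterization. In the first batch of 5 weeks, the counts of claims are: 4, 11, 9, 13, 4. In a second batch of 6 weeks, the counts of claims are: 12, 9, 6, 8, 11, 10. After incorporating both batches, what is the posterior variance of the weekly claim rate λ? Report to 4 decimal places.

With a Gamma(shape α, rate β) prior, the Poisson likelihood is conjugate: the posterior is Gamma(α + ΣXᵢ, β + n).
Batch 1: sum of counts S = 41 over n = 5 weeks.
After batch 1: Gamma(α+S, β+n) = Gamma(14.2+41, 5.6+5) = Gamma(55.2, 10.6).
Batch 2: sum of counts S = 56 over n = 6 weeks.
After batch 2: Gamma(α+S, β+n) = Gamma(55.2+56, 10.6+6) = Gamma(111.2, 16.6).
Var = α/β² = 111.2/16.6² = 0.4035.

0.4035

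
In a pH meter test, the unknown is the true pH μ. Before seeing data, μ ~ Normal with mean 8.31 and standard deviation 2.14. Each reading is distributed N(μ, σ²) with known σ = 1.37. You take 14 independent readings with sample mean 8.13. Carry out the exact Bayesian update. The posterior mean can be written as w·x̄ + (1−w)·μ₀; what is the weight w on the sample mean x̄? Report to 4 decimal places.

0.9716

For Normal data with known variance σ², a Normal(μ₀, σ₀²) prior on μ is conjugate. Posterior precision = 1/σ₀² + n/σ²; posterior mean is the precision-weighted average of μ₀ and x̄.
σ₀² = 2.14² = 4.5796, σ² = 1.37² = 1.8769. Prior precision 1/σ₀² = 1/4.5796; data precision n/σ² = 14/1.8769.
w = (n/σ²)/(1/σ₀² + n/σ²) = n·σ₀²/(σ² + n·σ₀²) = 14·4.5796/(1.8769 + 14·4.5796) = 64.1144/65.9913 = 0.9716.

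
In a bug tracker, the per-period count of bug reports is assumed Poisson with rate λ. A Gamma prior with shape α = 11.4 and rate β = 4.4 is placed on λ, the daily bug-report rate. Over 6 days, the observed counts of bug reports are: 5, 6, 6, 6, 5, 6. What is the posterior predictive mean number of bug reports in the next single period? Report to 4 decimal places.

4.3654

With a Gamma(shape α, rate β) prior, the Poisson likelihood is conjugate: the posterior is Gamma(α + ΣXᵢ, β + n).
Sum of counts S = 34 over n = 6 days.
Posterior: Gamma(α+S, β+n) = Gamma(11.4+34, 4.4+6) = Gamma(45.4, 10.4).
The predictive distribution for one future period is NegBinom with mean α/β = 4.3654.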